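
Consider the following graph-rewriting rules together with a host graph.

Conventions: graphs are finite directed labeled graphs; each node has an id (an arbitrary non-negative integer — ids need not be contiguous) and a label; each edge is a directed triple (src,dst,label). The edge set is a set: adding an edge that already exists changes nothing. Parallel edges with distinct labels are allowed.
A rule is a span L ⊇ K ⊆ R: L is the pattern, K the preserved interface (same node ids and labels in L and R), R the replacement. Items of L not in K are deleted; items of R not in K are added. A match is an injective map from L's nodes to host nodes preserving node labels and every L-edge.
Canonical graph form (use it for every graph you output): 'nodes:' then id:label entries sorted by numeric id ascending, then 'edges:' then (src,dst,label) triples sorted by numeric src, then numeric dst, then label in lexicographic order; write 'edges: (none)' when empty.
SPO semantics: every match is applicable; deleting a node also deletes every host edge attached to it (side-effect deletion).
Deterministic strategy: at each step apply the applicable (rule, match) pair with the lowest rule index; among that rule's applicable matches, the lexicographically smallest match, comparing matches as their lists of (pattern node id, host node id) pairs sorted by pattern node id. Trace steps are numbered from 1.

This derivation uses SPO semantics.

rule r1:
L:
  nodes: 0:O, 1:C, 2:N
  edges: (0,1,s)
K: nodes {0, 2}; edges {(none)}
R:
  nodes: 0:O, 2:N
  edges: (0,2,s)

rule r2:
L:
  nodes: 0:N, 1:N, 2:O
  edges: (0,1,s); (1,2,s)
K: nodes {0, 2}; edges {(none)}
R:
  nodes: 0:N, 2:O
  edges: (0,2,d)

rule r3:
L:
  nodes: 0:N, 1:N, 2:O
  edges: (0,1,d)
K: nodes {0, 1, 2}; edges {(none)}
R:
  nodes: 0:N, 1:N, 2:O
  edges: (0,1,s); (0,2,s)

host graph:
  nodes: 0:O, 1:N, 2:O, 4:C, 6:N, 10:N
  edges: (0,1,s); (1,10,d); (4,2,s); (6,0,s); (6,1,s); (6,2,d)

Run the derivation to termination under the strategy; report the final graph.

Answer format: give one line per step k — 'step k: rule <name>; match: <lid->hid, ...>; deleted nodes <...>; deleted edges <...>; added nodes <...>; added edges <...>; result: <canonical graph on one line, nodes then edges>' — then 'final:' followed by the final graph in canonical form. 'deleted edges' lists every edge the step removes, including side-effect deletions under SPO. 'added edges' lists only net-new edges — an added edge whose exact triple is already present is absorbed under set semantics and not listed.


step 1: rule r3; match: 0->1, 1->10, 2->0; deleted nodes (none); deleted edges (1,10,d); added nodes (none); added edges (1,0,s); (1,10,s); result: nodes: 0:O, 1:N, 2:O, 4:C, 6:N, 10:N edges: (0,1,s); (1,0,s); (1,10,s); (4,2,s); (6,0,s); (6,1,s); (6,2,d)
step 2: rule r2; match: 0->6, 1->1, 2->0; deleted nodes 1; deleted edges (0,1,s); (1,0,s); (1,10,s); (6,1,s); added nodes (none); added edges (6,0,d); result: nodes: 0:O, 2:O, 4:C, 6:N, 10:N edges: (4,2,s); (6,0,d); (6,0,s); (6,2,d)
final:
nodes: 0:O, 2:O, 4:C, 6:N, 10:N
edges: (4,2,s); (6,0,d); (6,0,s); (6,2,d)


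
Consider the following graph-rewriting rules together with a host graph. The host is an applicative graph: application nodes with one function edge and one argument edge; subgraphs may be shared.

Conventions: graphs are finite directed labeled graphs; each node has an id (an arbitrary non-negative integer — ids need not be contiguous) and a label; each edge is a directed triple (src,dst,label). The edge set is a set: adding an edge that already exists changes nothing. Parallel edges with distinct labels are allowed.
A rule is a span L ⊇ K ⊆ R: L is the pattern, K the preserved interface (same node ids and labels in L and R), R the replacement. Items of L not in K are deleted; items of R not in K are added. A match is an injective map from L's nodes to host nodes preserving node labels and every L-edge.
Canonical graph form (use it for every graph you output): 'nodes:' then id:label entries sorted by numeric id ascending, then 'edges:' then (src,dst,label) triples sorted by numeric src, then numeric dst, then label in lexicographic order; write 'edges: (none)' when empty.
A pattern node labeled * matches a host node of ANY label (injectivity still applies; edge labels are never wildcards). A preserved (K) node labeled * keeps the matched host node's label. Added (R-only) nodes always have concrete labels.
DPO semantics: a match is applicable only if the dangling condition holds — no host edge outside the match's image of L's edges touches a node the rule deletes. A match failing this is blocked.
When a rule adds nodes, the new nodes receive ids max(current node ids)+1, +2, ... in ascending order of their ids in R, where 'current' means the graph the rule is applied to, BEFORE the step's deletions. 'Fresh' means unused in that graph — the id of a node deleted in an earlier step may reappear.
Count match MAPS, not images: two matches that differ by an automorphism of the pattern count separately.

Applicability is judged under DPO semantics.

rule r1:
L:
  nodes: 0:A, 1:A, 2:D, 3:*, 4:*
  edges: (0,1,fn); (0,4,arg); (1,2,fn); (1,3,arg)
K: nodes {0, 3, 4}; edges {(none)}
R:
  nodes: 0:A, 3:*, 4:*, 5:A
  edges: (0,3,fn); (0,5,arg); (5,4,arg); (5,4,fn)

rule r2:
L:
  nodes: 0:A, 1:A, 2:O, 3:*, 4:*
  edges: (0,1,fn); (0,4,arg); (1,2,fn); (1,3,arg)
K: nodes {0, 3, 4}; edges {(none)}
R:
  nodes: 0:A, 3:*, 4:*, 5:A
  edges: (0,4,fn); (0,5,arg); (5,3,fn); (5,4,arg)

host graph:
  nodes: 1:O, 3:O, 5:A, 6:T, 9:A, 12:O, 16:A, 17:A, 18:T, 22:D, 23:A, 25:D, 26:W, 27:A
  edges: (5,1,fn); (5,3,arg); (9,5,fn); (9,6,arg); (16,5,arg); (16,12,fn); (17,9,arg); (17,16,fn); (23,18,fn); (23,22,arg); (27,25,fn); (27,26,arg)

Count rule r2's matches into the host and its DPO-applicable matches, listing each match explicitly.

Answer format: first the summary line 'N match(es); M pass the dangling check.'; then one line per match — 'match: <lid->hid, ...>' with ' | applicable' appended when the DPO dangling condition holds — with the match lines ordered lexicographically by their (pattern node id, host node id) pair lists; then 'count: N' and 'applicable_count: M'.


2 match(es); 1 pass the dangling check.
match: 0->9, 1->5, 2->1, 3->3, 4->6
match: 0->17, 1->16, 2->12, 3->5, 4->9 | applicable
count: 2
applicable_count: 1


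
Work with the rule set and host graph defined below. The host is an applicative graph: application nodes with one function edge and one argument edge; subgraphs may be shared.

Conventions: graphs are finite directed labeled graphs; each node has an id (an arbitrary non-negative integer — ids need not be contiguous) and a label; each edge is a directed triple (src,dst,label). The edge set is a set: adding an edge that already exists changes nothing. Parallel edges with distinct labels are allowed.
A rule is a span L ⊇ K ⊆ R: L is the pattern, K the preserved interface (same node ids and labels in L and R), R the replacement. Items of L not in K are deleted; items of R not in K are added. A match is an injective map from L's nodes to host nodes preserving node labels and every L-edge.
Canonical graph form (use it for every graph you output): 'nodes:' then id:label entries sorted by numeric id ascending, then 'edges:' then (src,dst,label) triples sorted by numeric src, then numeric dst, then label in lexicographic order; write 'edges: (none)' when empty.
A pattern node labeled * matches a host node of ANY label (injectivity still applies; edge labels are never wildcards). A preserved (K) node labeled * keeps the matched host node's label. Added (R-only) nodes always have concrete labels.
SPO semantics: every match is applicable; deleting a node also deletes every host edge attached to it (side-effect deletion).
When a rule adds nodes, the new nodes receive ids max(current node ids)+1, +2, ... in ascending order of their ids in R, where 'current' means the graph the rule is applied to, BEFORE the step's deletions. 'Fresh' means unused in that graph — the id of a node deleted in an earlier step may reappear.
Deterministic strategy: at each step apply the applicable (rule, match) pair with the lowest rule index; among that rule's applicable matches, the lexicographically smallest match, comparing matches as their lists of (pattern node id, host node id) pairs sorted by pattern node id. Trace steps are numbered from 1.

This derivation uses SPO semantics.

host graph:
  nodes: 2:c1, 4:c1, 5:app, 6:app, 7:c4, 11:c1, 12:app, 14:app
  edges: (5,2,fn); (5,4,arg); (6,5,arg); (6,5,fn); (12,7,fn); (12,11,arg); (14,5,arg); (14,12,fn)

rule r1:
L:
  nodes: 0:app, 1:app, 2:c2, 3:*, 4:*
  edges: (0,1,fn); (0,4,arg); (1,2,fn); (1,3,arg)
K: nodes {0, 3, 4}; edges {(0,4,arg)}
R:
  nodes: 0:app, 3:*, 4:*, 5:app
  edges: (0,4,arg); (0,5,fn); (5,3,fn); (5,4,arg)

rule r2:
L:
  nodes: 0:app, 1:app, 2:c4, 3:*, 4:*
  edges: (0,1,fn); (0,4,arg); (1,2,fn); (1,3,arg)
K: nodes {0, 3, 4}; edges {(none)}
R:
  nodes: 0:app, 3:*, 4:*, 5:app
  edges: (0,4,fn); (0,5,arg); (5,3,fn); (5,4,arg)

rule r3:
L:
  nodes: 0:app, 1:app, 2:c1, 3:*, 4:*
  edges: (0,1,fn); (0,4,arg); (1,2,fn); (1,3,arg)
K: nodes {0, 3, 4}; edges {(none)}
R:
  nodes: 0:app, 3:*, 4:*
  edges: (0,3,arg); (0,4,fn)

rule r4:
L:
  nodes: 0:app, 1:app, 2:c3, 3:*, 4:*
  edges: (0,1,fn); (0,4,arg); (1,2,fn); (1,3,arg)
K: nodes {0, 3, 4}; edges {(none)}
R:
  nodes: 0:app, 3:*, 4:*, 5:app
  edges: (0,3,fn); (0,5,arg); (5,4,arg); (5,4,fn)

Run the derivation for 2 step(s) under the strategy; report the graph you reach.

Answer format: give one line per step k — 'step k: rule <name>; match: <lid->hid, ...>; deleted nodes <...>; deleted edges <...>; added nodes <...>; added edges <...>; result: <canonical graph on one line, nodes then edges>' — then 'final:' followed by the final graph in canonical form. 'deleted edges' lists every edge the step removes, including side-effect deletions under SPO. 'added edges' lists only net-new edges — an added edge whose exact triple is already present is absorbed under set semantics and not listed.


step 1: rule r2; match: 0->14, 1->12, 2->7, 3->11, 4->5; deleted nodes 7, 12; deleted edges (12,7,fn); (12,11,arg); (14,5,arg); (14,12,fn); added nodes 15; added edges (14,5,fn); (14,15,arg); (15,5,arg); (15,11,fn); result: nodes: 2:c1, 4:c1, 5:app, 6:app, 11:c1, 14:app, 15:app edges: (5,2,fn); (5,4,arg); (6,5,arg); (6,5,fn); (14,5,fn); (14,15,arg); (15,5,arg); (15,11,fn)
step 2: rule r3; match: 0->14, 1->5, 2->2, 3->4, 4->15; deleted nodes 2, 5; deleted edges (5,2,fn); (5,4,arg); (6,5,arg); (6,5,fn); (14,5,fn); (14,15,arg); (15,5,arg); added nodes (none); added edges (14,4,arg); (14,15,fn); result: nodes: 4:c1, 6:app, 11:c1, 14:app, 15:app edges: (14,4,arg); (14,15,fn); (15,11,fn)
final:
nodes: 4:c1, 6:app, 11:c1, 14:app, 15:app
edges: (14,4,arg); (14,15,fn); (15,11,fn)


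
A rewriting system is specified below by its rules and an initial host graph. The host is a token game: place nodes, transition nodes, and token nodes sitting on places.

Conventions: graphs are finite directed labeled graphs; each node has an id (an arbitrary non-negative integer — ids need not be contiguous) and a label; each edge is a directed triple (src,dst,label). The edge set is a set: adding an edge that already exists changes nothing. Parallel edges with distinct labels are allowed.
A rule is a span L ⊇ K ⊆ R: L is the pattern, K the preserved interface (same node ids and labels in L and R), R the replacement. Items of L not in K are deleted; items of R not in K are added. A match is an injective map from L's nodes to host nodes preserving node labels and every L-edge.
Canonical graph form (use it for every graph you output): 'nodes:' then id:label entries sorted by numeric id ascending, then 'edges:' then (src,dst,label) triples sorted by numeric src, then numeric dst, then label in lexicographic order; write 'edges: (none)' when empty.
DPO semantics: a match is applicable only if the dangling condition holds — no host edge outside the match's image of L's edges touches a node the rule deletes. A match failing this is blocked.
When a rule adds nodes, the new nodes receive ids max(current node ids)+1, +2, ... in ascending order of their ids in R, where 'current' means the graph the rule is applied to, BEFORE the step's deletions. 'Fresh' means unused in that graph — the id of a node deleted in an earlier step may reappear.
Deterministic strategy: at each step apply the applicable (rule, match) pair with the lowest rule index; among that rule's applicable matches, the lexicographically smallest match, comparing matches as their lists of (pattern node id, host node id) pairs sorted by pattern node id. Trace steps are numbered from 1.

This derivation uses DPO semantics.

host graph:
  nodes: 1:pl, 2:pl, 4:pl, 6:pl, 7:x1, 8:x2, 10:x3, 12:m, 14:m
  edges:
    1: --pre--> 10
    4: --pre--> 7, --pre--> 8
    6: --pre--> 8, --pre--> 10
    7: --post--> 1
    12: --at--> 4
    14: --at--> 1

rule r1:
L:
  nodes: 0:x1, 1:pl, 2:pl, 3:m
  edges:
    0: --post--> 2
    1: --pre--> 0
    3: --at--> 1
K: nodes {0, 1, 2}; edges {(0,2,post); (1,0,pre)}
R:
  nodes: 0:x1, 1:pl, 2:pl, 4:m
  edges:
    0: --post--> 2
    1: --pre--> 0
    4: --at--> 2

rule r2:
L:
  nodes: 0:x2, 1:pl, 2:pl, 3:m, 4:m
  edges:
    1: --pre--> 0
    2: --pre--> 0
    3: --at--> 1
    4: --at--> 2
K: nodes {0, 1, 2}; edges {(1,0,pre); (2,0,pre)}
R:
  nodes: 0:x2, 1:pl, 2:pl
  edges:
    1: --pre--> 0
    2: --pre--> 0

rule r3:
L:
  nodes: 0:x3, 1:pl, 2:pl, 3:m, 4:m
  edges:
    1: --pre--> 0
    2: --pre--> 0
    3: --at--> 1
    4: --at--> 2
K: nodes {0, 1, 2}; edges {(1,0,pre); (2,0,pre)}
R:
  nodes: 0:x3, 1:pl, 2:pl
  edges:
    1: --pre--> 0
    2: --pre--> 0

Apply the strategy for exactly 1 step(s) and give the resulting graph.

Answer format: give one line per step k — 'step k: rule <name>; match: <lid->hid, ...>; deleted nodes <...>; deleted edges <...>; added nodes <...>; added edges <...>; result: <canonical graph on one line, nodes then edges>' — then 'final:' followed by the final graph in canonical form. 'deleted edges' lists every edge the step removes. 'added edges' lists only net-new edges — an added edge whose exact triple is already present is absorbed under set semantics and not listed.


step 1: rule r1; match: 0->7, 1->4, 2->1, 3->12; deleted nodes 12; deleted edges (12,4,at); added nodes 15; added edges (15,1,at); result: nodes: 1:pl, 2:pl, 4:pl, 6:pl, 7:x1, 8:x2, 10:x3, 14:m, 15:m edges: (1,10,pre); (4,7,pre); (4,8,pre); (6,8,pre); (6,10,pre); (7,1,post); (14,1,at); (15,1,at)
final:
nodes: 1:pl, 2:pl, 4:pl, 6:pl, 7:x1, 8:x2, 10:x3, 14:m, 15:m
edges: (1,10,pre); (4,7,pre); (4,8,pre); (6,8,pre); (6,10,pre); (7,1,post); (14,1,at); (15,1,at)


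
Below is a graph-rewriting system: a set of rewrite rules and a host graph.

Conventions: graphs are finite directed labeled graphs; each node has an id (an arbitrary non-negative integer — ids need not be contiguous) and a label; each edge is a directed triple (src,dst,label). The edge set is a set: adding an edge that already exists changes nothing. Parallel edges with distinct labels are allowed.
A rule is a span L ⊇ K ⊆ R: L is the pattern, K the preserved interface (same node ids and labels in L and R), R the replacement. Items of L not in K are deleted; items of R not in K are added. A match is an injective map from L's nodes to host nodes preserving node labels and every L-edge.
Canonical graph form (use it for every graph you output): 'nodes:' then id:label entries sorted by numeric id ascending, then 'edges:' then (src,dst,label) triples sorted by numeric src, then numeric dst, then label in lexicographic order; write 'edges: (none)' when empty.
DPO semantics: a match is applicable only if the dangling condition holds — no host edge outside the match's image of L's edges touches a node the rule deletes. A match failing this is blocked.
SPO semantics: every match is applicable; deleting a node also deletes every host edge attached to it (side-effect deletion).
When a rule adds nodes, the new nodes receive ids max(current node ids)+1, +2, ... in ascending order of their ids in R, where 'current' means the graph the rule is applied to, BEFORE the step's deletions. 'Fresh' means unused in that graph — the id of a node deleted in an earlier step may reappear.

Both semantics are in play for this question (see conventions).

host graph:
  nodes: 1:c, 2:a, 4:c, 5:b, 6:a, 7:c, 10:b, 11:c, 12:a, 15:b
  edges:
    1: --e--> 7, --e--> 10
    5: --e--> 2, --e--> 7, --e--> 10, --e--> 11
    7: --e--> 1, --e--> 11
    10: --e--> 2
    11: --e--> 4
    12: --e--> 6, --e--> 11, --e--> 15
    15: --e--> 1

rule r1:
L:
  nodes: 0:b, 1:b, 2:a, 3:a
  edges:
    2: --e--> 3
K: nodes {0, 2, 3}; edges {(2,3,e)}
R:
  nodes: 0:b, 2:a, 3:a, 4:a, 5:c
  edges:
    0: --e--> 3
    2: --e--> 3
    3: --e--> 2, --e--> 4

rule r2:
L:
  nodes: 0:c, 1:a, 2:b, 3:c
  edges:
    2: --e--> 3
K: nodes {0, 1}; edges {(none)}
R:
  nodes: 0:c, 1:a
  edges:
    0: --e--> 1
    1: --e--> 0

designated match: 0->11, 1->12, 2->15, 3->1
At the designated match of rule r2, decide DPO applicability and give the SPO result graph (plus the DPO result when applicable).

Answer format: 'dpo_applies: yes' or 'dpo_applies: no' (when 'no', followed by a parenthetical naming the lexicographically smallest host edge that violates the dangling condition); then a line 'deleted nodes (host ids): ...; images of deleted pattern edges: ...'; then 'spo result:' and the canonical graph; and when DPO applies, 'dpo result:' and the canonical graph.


dpo_applies: no
(the rule deletes node 1, which keeps host edge (1,7,e) outside the match image — the dangling condition fails, DPO blocks; SPO proceeds and side-deletes such edges)
deleted nodes (host ids): 1, 15; images of deleted pattern edges: (15,1,e)
spo result:
nodes: 2:a, 4:c, 5:b, 6:a, 7:c, 10:b, 11:c, 12:a
edges: (5,2,e); (5,7,e); (5,10,e); (5,11,e); (7,11,e); (10,2,e); (11,4,e); (11,12,e); (12,6,e); (12,11,e)


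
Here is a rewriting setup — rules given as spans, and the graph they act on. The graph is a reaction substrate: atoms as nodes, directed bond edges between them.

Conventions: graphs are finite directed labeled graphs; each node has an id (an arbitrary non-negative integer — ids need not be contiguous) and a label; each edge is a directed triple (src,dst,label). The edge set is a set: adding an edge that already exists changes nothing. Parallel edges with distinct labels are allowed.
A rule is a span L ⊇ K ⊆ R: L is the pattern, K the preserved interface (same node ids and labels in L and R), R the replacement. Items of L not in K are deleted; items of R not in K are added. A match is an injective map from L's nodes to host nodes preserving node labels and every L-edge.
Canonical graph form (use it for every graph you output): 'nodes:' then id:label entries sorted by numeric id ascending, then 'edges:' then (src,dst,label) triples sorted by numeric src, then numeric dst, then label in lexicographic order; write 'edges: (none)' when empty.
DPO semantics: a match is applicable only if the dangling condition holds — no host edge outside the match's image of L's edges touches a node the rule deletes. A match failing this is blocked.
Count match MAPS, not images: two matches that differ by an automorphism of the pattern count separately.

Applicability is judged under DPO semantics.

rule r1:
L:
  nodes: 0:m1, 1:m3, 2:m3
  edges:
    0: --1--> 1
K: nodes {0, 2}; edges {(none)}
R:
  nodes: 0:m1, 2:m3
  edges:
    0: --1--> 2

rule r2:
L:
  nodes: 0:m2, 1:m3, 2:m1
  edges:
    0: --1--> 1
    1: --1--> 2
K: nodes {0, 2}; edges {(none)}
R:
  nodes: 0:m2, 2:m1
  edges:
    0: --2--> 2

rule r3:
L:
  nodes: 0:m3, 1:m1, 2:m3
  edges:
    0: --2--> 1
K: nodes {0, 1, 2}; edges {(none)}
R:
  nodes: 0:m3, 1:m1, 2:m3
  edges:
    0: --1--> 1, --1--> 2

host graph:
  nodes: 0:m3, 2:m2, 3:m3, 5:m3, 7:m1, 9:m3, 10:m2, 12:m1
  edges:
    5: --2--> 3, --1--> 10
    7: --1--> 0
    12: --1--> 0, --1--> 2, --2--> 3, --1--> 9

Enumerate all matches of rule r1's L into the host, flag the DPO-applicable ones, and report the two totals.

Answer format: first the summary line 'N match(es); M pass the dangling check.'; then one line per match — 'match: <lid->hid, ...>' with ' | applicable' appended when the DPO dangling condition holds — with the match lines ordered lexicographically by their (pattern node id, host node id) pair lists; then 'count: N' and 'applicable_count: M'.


9 match(es); 3 pass the dangling check.
match: 0->7, 1->0, 2->3
match: 0->7, 1->0, 2->5
match: 0->7, 1->0, 2->9
match: 0->12, 1->0, 2->3
match: 0->12, 1->0, 2->5
match: 0->12, 1->0, 2->9
match: 0->12, 1->9, 2->0 | applicable
match: 0->12, 1->9, 2->3 | applicable
match: 0->12, 1->9, 2->5 | applicable
count: 9
applicable_count: 3


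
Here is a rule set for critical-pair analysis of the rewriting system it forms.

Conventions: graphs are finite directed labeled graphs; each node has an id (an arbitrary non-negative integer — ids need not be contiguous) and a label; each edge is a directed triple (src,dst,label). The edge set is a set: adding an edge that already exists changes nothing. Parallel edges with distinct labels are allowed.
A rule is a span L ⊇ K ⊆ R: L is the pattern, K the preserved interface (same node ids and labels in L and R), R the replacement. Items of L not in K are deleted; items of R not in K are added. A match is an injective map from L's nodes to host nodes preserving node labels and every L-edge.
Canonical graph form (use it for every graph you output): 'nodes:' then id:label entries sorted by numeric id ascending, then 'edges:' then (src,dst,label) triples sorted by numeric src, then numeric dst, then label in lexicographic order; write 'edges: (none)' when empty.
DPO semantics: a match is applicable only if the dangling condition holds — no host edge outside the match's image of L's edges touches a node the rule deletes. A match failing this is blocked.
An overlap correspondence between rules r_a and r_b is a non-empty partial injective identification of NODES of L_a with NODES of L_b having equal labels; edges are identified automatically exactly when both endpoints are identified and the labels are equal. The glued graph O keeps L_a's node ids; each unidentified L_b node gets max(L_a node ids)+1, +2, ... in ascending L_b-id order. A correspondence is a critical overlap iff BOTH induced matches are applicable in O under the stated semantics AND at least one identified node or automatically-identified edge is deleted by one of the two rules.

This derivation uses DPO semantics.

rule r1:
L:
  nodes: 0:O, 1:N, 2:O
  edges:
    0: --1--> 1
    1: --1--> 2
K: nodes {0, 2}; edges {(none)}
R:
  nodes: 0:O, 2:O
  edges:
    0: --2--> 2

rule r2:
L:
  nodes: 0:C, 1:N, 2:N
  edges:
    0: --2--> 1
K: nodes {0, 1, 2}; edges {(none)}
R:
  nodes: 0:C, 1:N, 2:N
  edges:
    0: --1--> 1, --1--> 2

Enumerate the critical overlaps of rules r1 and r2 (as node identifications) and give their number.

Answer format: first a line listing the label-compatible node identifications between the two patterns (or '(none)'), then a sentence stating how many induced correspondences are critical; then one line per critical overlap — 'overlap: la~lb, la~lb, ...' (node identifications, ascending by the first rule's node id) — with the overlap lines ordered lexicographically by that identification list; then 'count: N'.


label-compatible node identifications between L(r1) and L(r2): 1~1, 1~2
1 of the induced correspondences is a critical overlap of r1 and r2.
overlap: 1~2
count: 1


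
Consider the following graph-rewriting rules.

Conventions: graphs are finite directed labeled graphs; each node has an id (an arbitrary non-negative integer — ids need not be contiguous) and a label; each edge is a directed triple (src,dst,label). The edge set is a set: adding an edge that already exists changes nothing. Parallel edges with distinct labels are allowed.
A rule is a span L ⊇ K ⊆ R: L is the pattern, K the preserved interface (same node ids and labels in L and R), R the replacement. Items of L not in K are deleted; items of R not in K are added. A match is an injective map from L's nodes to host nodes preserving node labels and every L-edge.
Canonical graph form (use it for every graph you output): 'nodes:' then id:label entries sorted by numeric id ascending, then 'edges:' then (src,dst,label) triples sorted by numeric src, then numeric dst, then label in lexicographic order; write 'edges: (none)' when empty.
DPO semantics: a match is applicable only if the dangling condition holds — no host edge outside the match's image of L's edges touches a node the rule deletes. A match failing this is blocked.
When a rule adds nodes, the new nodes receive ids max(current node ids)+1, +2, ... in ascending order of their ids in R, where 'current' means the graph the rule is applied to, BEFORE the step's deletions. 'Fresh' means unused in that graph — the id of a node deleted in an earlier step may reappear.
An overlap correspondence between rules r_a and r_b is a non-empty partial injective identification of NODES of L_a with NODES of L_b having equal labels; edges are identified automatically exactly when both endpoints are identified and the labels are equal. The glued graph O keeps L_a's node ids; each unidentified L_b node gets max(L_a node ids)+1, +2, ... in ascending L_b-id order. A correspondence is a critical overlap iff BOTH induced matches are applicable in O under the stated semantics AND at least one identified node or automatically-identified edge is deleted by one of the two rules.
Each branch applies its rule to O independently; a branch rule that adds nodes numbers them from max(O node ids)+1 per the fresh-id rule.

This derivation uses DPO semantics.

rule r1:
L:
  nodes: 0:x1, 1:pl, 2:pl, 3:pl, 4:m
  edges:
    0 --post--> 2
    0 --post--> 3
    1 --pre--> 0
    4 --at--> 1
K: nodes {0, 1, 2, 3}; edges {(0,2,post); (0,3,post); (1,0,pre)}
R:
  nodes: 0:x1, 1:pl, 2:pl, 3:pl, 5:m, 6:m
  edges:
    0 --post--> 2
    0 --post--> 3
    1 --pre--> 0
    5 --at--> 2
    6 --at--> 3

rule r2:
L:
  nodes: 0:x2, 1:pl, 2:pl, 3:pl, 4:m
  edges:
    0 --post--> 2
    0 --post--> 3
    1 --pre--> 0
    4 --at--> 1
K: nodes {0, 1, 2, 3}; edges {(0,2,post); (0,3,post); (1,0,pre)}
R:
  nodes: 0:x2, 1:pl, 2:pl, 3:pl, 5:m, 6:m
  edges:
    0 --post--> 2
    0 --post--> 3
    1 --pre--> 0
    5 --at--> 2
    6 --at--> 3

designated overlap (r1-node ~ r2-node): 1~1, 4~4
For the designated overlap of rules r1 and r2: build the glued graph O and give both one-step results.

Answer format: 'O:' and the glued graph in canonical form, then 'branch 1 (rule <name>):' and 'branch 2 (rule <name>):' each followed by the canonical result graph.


O:
nodes: 0:x1, 1:pl, 2:pl, 3:pl, 4:m, 5:x2, 6:pl, 7:pl
edges: (0,2,post); (0,3,post); (1,0,pre); (1,5,pre); (4,1,at); (5,6,post); (5,7,post)
branch 1 (rule r1):
nodes: 0:x1, 1:pl, 2:pl, 3:pl, 5:x2, 6:pl, 7:pl, 8:m, 9:m
edges: (0,2,post); (0,3,post); (1,0,pre); (1,5,pre); (5,6,post); (5,7,post); (8,2,at); (9,3,at)
branch 2 (rule r2):
nodes: 0:x1, 1:pl, 2:pl, 3:pl, 5:x2, 6:pl, 7:pl, 8:m, 9:m
edges: (0,2,post); (0,3,post); (1,0,pre); (1,5,pre); (5,6,post); (5,7,post); (8,6,at); (9,7,at)


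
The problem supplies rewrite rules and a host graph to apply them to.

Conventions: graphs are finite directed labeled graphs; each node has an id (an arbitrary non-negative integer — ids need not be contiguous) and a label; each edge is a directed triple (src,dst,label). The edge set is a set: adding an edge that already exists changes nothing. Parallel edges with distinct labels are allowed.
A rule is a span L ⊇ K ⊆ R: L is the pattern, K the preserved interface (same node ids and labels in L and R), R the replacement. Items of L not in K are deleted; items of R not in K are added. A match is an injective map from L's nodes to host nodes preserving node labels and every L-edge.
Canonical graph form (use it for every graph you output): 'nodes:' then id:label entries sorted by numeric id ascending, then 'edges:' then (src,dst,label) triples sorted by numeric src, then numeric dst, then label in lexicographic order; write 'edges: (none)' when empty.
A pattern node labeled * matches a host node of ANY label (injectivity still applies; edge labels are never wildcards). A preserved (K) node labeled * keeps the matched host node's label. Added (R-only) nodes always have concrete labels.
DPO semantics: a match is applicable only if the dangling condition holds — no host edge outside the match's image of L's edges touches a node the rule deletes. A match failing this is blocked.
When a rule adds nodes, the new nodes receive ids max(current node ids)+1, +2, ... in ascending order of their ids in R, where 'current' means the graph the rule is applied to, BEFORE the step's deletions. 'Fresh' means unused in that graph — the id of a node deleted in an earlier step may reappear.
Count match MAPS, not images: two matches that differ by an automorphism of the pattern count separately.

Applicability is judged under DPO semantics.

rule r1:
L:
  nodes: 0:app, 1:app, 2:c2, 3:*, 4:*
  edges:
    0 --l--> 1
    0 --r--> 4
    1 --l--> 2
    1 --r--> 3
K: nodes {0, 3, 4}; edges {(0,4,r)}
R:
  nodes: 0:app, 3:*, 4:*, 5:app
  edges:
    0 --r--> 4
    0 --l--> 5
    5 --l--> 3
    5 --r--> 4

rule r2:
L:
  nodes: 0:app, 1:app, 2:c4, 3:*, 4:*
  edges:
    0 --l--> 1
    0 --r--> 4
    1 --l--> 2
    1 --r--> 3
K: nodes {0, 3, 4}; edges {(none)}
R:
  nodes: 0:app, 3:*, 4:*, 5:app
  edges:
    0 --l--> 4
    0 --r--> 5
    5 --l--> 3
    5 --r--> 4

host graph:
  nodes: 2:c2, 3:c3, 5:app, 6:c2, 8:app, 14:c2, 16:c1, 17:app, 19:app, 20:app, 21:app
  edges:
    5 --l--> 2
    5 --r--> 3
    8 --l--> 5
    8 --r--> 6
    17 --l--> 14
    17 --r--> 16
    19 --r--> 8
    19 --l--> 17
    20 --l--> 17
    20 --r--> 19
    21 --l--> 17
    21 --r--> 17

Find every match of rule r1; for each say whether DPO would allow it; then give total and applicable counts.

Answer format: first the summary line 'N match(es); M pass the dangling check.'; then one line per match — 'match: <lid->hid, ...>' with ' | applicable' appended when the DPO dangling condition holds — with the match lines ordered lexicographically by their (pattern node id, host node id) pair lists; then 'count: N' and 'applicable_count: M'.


3 match(es); 1 pass the dangling check.
match: 0->8, 1->5, 2->2, 3->3, 4->6 | applicable
match: 0->19, 1->17, 2->14, 3->16, 4->8
match: 0->20, 1->17, 2->14, 3->16, 4->19
count: 3
applicable_count: 1


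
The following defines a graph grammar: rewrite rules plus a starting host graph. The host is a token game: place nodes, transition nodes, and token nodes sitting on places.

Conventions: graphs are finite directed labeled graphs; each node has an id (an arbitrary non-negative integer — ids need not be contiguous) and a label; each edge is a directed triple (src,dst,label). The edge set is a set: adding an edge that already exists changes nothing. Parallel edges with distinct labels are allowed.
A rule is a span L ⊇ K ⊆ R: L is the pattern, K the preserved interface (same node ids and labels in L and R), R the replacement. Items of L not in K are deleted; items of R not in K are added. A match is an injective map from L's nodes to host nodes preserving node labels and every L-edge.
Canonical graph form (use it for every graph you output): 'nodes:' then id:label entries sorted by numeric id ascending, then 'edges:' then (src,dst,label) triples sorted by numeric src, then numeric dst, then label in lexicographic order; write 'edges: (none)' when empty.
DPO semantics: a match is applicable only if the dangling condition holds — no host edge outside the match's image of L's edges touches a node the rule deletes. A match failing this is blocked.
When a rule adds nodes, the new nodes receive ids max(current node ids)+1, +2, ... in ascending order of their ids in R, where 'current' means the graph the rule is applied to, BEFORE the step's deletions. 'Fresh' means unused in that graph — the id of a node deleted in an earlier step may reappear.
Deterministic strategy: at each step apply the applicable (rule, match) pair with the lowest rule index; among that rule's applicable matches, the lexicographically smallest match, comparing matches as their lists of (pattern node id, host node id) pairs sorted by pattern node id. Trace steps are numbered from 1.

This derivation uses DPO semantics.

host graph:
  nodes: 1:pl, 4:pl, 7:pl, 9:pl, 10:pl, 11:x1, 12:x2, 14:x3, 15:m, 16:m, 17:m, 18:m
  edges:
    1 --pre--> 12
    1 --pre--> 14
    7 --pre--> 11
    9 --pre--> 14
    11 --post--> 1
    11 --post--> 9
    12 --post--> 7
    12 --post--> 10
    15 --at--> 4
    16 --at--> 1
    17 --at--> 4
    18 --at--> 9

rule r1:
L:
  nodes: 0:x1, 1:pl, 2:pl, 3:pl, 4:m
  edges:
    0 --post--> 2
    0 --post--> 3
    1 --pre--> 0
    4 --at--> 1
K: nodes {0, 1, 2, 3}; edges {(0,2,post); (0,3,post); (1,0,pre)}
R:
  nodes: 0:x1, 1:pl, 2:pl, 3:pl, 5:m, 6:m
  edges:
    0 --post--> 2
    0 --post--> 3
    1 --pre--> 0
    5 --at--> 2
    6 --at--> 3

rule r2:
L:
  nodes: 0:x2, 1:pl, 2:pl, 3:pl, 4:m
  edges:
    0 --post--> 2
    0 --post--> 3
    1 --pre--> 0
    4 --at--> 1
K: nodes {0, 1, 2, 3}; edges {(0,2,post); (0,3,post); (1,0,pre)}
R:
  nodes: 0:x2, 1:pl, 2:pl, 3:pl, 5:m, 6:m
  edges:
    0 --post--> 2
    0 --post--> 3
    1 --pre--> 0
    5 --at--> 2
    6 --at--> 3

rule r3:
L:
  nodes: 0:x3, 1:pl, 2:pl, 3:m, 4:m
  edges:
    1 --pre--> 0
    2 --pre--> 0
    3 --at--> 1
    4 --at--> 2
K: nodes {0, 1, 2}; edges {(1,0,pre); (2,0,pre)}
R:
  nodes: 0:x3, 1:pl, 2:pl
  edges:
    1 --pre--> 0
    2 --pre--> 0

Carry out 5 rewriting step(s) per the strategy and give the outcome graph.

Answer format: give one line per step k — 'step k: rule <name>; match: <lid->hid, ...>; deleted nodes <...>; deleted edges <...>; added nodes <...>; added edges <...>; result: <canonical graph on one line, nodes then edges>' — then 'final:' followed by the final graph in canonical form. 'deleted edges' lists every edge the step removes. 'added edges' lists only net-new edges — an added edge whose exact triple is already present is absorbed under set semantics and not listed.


step 1: rule r2; match: 0->12, 1->1, 2->7, 3->10, 4->16; deleted nodes 16; deleted edges (16,1,at); added nodes 19, 20; added edges (19,7,at); (20,10,at); result: nodes: 1:pl, 4:pl, 7:pl, 9:pl, 10:pl, 11:x1, 12:x2, 14:x3, 15:m, 17:m, 18:m, 19:m, 20:m edges: (1,12,pre); (1,14,pre); (7,11,pre); (9,14,pre); (11,1,post); (11,9,post); (12,7,post); (12,10,post); (15,4,at); (17,4,at); (18,9,at); (19,7,at); (20,10,at)
step 2: rule r1; match: 0->11, 1->7, 2->1, 3->9, 4->19; deleted nodes 19; deleted edges (19,7,at); added nodes 21, 22; added edges (21,1,at); (22,9,at); result: nodes: 1:pl, 4:pl, 7:pl, 9:pl, 10:pl, 11:x1, 12:x2, 14:x3, 15:m, 17:m, 18:m, 20:m, 21:m, 22:m edges: (1,12,pre); (1,14,pre); (7,11,pre); (9,14,pre); (11,1,post); (11,9,post); (12,7,post); (12,10,post); (15,4,at); (17,4,at); (18,9,at); (20,10,at); (21,1,at); (22,9,at)
step 3: rule r2; match: 0->12, 1->1, 2->7, 3->10, 4->21; deleted nodes 21; deleted edges (21,1,at); added nodes 23, 24; added edges (23,7,at); (24,10,at); result: nodes: 1:pl, 4:pl, 7:pl, 9:pl, 10:pl, 11:x1, 12:x2, 14:x3, 15:m, 17:m, 18:m, 20:m, 22:m, 23:m, 24:m edges: (1,12,pre); (1,14,pre); (7,11,pre); (9,14,pre); (11,1,post); (11,9,post); (12,7,post); (12,10,post); (15,4,at); (17,4,at); (18,9,at); (20,10,at); (22,9,at); (23,7,at); (24,10,at)
step 4: rule r1; match: 0->11, 1->7, 2->1, 3->9, 4->23; deleted nodes 23; deleted edges (23,7,at); added nodes 25, 26; added edges (25,1,at); (26,9,at); result: nodes: 1:pl, 4:pl, 7:pl, 9:pl, 10:pl, 11:x1, 12:x2, 14:x3, 15:m, 17:m, 18:m, 20:m, 22:m, 24:m, 25:m, 26:m edges: (1,12,pre); (1,14,pre); (7,11,pre); (9,14,pre); (11,1,post); (11,9,post); (12,7,post); (12,10,post); (15,4,at); (17,4,at); (18,9,at); (20,10,at); (22,9,at); (24,10,at); (25,1,at); (26,9,at)
step 5: rule r2; match: 0->12, 1->1, 2->7, 3->10, 4->25; deleted nodes 25; deleted edges (25,1,at); added nodes 27, 28; added edges (27,7,at); (28,10,at); result: nodes: 1:pl, 4:pl, 7:pl, 9:pl, 10:pl, 11:x1, 12:x2, 14:x3, 15:m, 17:m, 18:m, 20:m, 22:m, 24:m, 26:m, 27:m, 28:m edges: (1,12,pre); (1,14,pre); (7,11,pre); (9,14,pre); (11,1,post); (11,9,post); (12,7,post); (12,10,post); (15,4,at); (17,4,at); (18,9,at); (20,10,at); (22,9,at); (24,10,at); (26,9,at); (27,7,at); (28,10,at)
final:
nodes: 1:pl, 4:pl, 7:pl, 9:pl, 10:pl, 11:x1, 12:x2, 14:x3, 15:m, 17:m, 18:m, 20:m, 22:m, 24:m, 26:m, 27:m, 28:m
edges: (1,12,pre); (1,14,pre); (7,11,pre); (9,14,pre); (11,1,post); (11,9,post); (12,7,post); (12,10,post); (15,4,at); (17,4,at); (18,9,at); (20,10,at); (22,9,at); (24,10,at); (26,9,at); (27,7,at); (28,10,at)


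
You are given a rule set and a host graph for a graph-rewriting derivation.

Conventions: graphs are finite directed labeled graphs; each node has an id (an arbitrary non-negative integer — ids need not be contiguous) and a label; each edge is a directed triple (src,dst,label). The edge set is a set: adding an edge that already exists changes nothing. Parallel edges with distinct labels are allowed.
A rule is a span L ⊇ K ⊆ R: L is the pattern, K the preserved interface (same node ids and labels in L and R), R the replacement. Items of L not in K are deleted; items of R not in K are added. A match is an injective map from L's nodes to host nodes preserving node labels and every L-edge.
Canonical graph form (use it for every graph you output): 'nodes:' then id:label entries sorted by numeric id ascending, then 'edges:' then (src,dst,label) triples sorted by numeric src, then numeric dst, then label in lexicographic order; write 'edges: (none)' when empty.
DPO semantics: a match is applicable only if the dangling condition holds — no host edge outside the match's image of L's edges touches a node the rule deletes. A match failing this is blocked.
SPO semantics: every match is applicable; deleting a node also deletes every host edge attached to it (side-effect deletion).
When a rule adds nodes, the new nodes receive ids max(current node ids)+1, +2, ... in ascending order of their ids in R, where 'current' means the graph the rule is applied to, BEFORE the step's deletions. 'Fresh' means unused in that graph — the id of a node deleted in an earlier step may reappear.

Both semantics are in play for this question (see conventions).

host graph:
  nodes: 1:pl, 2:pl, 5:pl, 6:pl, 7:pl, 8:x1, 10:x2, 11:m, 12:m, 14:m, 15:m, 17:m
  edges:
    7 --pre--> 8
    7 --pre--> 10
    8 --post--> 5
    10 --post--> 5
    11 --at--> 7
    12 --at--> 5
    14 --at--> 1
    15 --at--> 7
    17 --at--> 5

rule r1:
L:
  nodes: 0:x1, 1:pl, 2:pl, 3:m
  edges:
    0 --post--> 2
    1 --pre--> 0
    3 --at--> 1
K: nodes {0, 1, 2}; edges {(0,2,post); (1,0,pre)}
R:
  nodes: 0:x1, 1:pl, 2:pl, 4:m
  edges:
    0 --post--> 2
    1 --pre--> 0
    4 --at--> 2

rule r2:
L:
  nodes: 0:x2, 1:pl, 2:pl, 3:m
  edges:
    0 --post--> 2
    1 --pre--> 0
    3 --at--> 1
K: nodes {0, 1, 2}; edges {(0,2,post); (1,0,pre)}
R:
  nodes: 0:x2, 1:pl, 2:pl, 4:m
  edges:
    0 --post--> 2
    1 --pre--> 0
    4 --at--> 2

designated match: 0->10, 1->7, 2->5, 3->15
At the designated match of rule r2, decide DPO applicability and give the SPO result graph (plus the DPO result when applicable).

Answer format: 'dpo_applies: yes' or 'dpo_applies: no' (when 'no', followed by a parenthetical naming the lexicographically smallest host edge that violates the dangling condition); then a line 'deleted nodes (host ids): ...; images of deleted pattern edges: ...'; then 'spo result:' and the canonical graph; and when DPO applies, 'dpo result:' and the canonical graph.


dpo_applies: yes
deleted nodes (host ids): 15; images of deleted pattern edges: (15,7,at)
spo result:
nodes: 1:pl, 2:pl, 5:pl, 6:pl, 7:pl, 8:x1, 10:x2, 11:m, 12:m, 14:m, 17:m, 18:m
edges: (7,8,pre); (7,10,pre); (8,5,post); (10,5,post); (11,7,at); (12,5,at); (14,1,at); (17,5,at); (18,5,at)
dpo result:
nodes: 1:pl, 2:pl, 5:pl, 6:pl, 7:pl, 8:x1, 10:x2, 11:m, 12:m, 14:m, 17:m, 18:m
edges: (7,8,pre); (7,10,pre); (8,5,post); (10,5,post); (11,7,at); (12,5,at); (14,1,at); (17,5,at); (18,5,at)


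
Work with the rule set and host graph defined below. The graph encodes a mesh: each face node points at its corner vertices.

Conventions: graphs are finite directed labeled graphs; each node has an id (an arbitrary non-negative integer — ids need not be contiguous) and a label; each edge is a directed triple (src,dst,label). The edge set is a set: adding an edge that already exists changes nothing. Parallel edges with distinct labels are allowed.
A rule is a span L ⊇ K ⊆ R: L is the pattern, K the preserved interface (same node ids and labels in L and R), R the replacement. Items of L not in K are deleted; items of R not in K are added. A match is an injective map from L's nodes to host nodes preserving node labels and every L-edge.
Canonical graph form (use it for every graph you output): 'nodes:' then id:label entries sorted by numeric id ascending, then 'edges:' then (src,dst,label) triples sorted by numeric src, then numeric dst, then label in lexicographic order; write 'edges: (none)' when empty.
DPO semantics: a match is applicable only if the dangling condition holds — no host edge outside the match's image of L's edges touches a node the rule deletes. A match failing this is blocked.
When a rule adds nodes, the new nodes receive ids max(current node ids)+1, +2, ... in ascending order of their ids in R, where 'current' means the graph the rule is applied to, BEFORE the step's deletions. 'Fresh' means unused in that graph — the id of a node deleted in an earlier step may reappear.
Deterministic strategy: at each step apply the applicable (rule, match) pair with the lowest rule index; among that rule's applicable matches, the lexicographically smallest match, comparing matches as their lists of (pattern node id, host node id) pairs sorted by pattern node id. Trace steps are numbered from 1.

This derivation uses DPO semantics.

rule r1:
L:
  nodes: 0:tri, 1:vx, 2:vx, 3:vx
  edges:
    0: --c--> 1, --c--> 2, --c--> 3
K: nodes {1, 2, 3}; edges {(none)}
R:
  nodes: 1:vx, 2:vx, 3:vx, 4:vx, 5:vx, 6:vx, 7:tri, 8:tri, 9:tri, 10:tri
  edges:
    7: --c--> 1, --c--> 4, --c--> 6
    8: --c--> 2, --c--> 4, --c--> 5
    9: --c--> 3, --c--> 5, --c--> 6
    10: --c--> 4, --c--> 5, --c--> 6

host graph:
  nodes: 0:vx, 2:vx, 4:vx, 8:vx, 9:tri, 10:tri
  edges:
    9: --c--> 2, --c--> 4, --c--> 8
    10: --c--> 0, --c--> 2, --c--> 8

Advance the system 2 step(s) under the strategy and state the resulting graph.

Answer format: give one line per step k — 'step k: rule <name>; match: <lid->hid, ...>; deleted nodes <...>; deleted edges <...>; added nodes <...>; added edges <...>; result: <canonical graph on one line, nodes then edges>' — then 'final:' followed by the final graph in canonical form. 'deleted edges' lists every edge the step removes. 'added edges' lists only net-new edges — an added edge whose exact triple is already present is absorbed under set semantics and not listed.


step 1: rule r1; match: 0->9, 1->2, 2->4, 3->8; deleted nodes 9; deleted edges (9,2,c); (9,4,c); (9,8,c); added nodes 11, 12, 13, 14, 15, 16, 17; added edges (14,2,c); (14,11,c); (14,13,c); (15,4,c); (15,11,c); (15,12,c); (16,8,c); (16,12,c); (16,13,c); (17,11,c); (17,12,c); (17,13,c); result: nodes: 0:vx, 2:vx, 4:vx, 8:vx, 10:tri, 11:vx, 12:vx, 13:vx, 14:tri, 15:tri, 16:tri, 17:tri edges: (10,0,c); (10,2,c); (10,8,c); (14,2,c); (14,11,c); (14,13,c); (15,4,c); (15,11,c); (15,12,c); (16,8,c); (16,12,c); (16,13,c); (17,11,c); (17,12,c); (17,13,c)
step 2: rule r1; match: 0->10, 1->0, 2->2, 3->8; deleted nodes 10; deleted edges (10,0,c); (10,2,c); (10,8,c); added nodes 18, 19, 20, 21, 22, 23, 24; added edges (21,0,c); (21,18,c); (21,20,c); (22,2,c); (22,18,c); (22,19,c); (23,8,c); (23,19,c); (23,20,c); (24,18,c); (24,19,c); (24,20,c); result: nodes: 0:vx, 2:vx, 4:vx, 8:vx, 11:vx, 12:vx, 13:vx, 14:tri, 15:tri, 16:tri, 17:tri, 18:vx, 19:vx, 20:vx, 21:tri, 22:tri, 23:tri, 24:tri edges: (14,2,c); (14,11,c); (14,13,c); (15,4,c); (15,11,c); (15,12,c); (16,8,c); (16,12,c); (16,13,c); (17,11,c); (17,12,c); (17,13,c); (21,0,c); (21,18,c); (21,20,c); (22,2,c); (22,18,c); (22,19,c); (23,8,c); (23,19,c); (23,20,c); (24,18,c); (24,19,c); (24,20,c)
final:
nodes: 0:vx, 2:vx, 4:vx, 8:vx, 11:vx, 12:vx, 13:vx, 14:tri, 15:tri, 16:tri, 17:tri, 18:vx, 19:vx, 20:vx, 21:tri, 22:tri, 23:tri, 24:tri
edges: (14,2,c); (14,11,c); (14,13,c); (15,4,c); (15,11,c); (15,12,c); (16,8,c); (16,12,c); (16,13,c); (17,11,c); (17,12,c); (17,13,c); (21,0,c); (21,18,c); (21,20,c); (22,2,c); (22,18,c); (22,19,c); (23,8,c); (23,19,c); (23,20,c); (24,18,c); (24,19,c); (24,20,c)
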